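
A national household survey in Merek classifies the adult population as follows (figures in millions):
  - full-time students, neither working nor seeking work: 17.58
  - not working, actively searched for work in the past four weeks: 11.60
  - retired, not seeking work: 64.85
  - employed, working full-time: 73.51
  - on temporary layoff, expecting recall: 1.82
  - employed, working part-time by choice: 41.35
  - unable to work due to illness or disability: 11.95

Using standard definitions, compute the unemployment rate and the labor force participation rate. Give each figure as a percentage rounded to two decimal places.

Unemployment rate ≈ 10.46%; labor force participation rate ≈ 57.61%.

Employed = 73.51 + 41.35 = 114.86 million.
Unemployed = 11.60 + 1.82 = 13.42 million (jobless and actively searching, or on temporary layoff).
Labor force = 114.86 + 13.42 = 128.28 million.
Not in labor force = 17.58 + 64.85 + 11.95 = 94.38 million (those not working and not actively searching are outside the labor force).
Civilian working-age population = 128.28 + 94.38 = 222.66 million.
Unemployment rate = 13.42 / 128.28 = 10.46%.
Labor force participation rate = 128.28 / 222.66 = 57.61%.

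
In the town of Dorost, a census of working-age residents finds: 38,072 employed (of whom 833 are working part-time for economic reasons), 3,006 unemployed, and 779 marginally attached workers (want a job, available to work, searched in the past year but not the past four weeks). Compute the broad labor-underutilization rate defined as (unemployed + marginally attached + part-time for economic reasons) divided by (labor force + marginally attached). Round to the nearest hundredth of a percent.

Labor force = 38,072 + 3,006 = 41,078.
Numerator = 3,006 + 779 + 833 = 4,618.
Denominator = 41,078 + 779 = 41,857.
Broad rate = 4,618 / 41,857 = 11.03%.

Broad underutilization rate ≈ 11.03%.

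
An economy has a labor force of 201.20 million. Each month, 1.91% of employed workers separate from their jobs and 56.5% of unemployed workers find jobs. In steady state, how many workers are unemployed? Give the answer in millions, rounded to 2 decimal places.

About 6.58 million are unemployed in steady state.

Steady-state unemployment rate u* = s/(s+f) = 1.91/(1.91+56.5) = 0.032700.
Unemployed = u* × labor force = 0.032700 × 201.20 ≈ 6.58 million.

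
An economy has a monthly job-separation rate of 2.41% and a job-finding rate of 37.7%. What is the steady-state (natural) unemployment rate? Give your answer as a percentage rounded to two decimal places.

Steady-state unemployment rate ≈ 6.01%.

At steady state the flows balance: s·E = f·U, so U/(E+U) = s/(s+f).
u* = 2.41 / (2.41 + 37.7) = 2.41 / 40.11 = 6.01%.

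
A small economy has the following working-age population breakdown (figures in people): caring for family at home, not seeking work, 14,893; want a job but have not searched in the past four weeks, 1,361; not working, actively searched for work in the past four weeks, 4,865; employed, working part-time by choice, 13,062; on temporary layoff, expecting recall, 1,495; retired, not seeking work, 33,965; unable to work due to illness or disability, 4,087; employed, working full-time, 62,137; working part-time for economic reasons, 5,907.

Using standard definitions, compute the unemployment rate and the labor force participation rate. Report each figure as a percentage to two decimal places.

Employed = 13,062 + 62,137 + 5,907 = 81,106 (anyone who worked, including part-time for economic reasons, counts as employed).
Unemployed = 4,865 + 1,495 = 6,360 (jobless and actively searching, or on temporary layoff).
Labor force = 81,106 + 6,360 = 87,466.
Not in labor force = 14,893 + 1,361 + 33,965 + 4,087 = 54,306 (those not working and not actively searching are outside the labor force — including those who want a job but have given up searching).
Civilian working-age population = 87,466 + 54,306 = 141,772.
Unemployment rate = 6,360 / 87,466 = 7.27%.
Labor force participation rate = 87,466 / 141,772 = 61.69%.

Unemployment rate ≈ 7.27%; labor force participation rate ≈ 61.69%.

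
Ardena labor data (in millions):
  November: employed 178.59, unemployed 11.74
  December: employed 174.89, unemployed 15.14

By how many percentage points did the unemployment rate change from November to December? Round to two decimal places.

The unemployment rate changed by +1.80 percentage points.

November: labor force = 178.59 + 11.74 = 190.33; u = 11.74/190.33 = 6.17%.
December: labor force = 174.89 + 15.14 = 190.03; u = 15.14/190.03 = 7.97%.
Change = 7.97% − 6.17% = +1.80 pp.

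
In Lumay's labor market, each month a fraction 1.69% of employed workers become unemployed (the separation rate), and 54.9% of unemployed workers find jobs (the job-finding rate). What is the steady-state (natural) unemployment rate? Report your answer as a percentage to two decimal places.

At steady state the flows balance: s·E = f·U, so U/(E+U) = s/(s+f).
u* = 1.69 / (1.69 + 54.9) = 1.69 / 56.59 = 2.99%.

Steady-state unemployment rate ≈ 2.99%.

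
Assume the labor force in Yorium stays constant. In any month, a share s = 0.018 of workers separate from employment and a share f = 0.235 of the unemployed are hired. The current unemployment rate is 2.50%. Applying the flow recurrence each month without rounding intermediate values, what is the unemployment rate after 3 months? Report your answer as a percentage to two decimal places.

Unemployment rate after three months ≈ 5.19%.

With a fixed labor force, u_{t+1} = u_t + s·(1−u_t) − f·u_t = u_t·(1−s−f) + s.
Here 1−s−f = 0.747 and s = 0.018.
u_1 = 0.025000 × 0.747 + 0.018 = 0.036675.
u_2 = 0.036675 × 0.747 + 0.018 = 0.045396.
u_3 = 0.045396 × 0.747 + 0.018 = 0.051911.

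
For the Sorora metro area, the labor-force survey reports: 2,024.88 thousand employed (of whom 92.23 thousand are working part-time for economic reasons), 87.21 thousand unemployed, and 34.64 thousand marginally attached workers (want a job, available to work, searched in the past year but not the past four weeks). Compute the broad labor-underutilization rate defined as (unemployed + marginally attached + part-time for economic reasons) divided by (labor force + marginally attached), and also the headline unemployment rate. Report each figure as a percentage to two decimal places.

Broad underutilization rate ≈ 9.97%; headline unemployment rate ≈ 4.13%.

Labor force = 2,024.88 + 87.21 = 2,112.09 thousand.
Numerator = 87.21 + 34.64 + 92.23 = 214.08 thousand.
Denominator = 2,112.09 + 34.64 = 2,146.73 thousand.
Broad rate = 214.08 / 2,146.73 = 9.97%.
Headline unemployment rate = 87.21 / 2,112.09 = 4.13%.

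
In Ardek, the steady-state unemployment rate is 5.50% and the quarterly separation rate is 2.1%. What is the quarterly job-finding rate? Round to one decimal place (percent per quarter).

From u* = s/(s+f): f = s·(1−u)/u.
f = 2.1 × (1 − 0.0550) / 0.0550 = 1.9845 / 0.0550 ≈ 36.1% per quarter.

Job-finding rate ≈ 36.1% per quarter.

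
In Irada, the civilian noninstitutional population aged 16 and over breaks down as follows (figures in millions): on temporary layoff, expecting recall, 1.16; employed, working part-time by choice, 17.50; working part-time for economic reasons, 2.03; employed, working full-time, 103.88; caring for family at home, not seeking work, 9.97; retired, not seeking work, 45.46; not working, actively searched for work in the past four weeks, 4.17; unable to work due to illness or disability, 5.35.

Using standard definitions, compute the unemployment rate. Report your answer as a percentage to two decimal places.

Unemployment rate ≈ 4.14%.

Employed = 17.50 + 2.03 + 103.88 = 123.41 million (anyone who worked, including part-time for economic reasons, counts as employed).
Unemployed = 1.16 + 4.17 = 5.33 million (jobless and actively searching, or on temporary layoff).
Labor force = 123.41 + 5.33 = 128.74 million.
Unemployment rate = 5.33 / 128.74 = 4.14%.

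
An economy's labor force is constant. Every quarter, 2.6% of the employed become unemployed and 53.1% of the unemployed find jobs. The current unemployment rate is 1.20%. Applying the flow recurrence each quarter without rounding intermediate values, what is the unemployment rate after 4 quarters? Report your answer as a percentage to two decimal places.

Unemployment rate after four quarters ≈ 4.53%.

With a fixed labor force, u_{t+1} = u_t + s·(1−u_t) − f·u_t = u_t·(1−s−f) + s.
Here 1−s−f = 0.443 and s = 0.026.
u_1 = 0.012000 × 0.443 + 0.026 = 0.031316.
u_2 = 0.031316 × 0.443 + 0.026 = 0.039873.
u_3 = 0.039873 × 0.443 + 0.026 = 0.043664.
u_4 = 0.043664 × 0.443 + 0.026 = 0.045343.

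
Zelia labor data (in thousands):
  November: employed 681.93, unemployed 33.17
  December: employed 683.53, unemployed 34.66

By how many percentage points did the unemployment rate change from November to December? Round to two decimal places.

The unemployment rate changed by +0.19 percentage points.

November: labor force = 681.93 + 33.17 = 715.10; u = 33.17/715.10 = 4.64%.
December: labor force = 683.53 + 34.66 = 718.19; u = 34.66/718.19 = 4.83%.
Change = 4.83% − 4.64% = +0.19 pp.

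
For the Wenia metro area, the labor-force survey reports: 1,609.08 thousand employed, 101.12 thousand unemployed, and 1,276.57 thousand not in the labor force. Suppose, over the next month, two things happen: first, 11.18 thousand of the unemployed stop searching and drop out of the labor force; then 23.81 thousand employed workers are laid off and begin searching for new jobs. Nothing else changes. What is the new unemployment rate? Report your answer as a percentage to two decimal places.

Initially, labor force = 1,609.08 + 101.12 = 1,710.20 thousand, so u = 101.12/1,710.20 = 5.91%.
After the first change, unemployed and labor force both fall by 11.18 → E = 1,609.08, U = 89.94, labor force = 1,699.02 thousand.
After the second change, employed falls and unemployed rises by 23.81; labor force unchanged → E = 1,585.27, U = 113.75, labor force = 1,699.02 thousand.
New unemployment rate = 113.75 / 1,699.02 = 6.70%.

New unemployment rate ≈ 6.70%.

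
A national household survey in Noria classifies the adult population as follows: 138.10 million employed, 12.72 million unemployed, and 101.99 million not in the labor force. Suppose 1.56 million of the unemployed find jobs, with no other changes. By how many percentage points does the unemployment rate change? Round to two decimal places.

Initially, labor force = 138.10 + 12.72 = 150.82 million, so u = 12.72/150.82 = 8.43%.
After the change, unemployed falls and employed rises by 1.56; labor force unchanged → E = 139.66, U = 11.16, labor force = 150.82 million.
New unemployment rate = 11.16 / 150.82 = 7.40%.
Change = 7.40% − 8.43% = −1.03 percentage points.

The unemployment rate changes by −1.03 percentage points.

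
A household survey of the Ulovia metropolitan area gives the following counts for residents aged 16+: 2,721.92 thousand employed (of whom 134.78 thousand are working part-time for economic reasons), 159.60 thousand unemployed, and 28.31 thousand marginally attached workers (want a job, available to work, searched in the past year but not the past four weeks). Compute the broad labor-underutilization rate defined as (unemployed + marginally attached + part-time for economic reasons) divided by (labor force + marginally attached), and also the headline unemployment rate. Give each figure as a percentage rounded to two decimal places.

Labor force = 2,721.92 + 159.60 = 2,881.52 thousand.
Numerator = 159.60 + 28.31 + 134.78 = 322.69 thousand.
Denominator = 2,881.52 + 28.31 = 2,909.83 thousand.
Broad rate = 322.69 / 2,909.83 = 11.09%.
Headline unemployment rate = 159.60 / 2,881.52 = 5.54%.

Broad underutilization rate ≈ 11.09%; headline unemployment rate ≈ 5.54%.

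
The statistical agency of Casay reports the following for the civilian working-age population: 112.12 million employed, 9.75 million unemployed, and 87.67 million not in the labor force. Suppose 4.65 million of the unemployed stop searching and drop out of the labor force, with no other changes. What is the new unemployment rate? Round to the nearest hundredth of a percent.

New unemployment rate ≈ 4.35%.

Initially, labor force = 112.12 + 9.75 = 121.87 million, so u = 9.75/121.87 = 8.00%.
After the change, unemployed and labor force both fall by 4.65 → E = 112.12, U = 5.10, labor force = 117.22 million.
New unemployment rate = 5.10 / 117.22 = 4.35%.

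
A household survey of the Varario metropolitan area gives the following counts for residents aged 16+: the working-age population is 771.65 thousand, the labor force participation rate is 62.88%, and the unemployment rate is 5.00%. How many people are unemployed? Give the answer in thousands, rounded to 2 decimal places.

Labor force = 0.6288 × 771.65 = 485.21 thousand.
Unemployed = 0.0500 × 485.21 ≈ 24.26 thousand.

About 24.26 thousand are unemployed.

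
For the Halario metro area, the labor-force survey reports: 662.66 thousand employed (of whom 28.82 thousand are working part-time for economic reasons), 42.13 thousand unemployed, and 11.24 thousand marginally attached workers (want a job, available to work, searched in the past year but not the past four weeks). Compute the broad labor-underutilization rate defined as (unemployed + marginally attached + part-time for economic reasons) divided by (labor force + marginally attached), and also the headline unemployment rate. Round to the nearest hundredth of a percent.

Labor force = 662.66 + 42.13 = 704.79 thousand.
Numerator = 42.13 + 11.24 + 28.82 = 82.19 thousand.
Denominator = 704.79 + 11.24 = 716.03 thousand.
Broad rate = 82.19 / 716.03 = 11.48%.
Headline unemployment rate = 42.13 / 704.79 = 5.98%.

Broad underutilization rate ≈ 11.48%; headline unemployment rate ≈ 5.98%.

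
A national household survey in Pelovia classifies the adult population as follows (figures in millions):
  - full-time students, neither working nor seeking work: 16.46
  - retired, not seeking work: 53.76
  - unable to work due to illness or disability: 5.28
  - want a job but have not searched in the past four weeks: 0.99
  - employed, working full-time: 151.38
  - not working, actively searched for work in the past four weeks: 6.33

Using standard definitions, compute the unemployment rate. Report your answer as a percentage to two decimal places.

Unemployment rate ≈ 4.01%.

Employed = 151.38 million.
Unemployed = 6.33 million.
Labor force = 151.38 + 6.33 = 157.71 million.
Unemployment rate = 6.33 / 157.71 = 4.01%.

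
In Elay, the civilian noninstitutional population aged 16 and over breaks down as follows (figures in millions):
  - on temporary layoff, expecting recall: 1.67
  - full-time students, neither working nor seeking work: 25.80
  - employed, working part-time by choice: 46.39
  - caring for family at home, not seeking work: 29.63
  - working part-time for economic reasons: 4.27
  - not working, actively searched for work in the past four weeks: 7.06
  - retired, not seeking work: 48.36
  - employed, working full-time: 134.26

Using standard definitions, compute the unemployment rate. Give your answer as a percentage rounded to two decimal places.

Unemployment rate ≈ 4.51%.

Employed = 46.39 + 4.27 + 134.26 = 184.92 million (anyone who worked, including part-time for economic reasons, counts as employed).
Unemployed = 1.67 + 7.06 = 8.73 million (jobless and actively searching, or on temporary layoff).
Labor force = 184.92 + 8.73 = 193.65 million.
Unemployment rate = 8.73 / 193.65 = 4.51%.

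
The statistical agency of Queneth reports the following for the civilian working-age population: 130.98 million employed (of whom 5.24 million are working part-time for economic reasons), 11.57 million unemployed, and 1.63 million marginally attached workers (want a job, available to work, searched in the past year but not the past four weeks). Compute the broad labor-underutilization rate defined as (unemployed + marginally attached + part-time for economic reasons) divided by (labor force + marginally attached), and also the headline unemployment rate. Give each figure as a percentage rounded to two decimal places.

Broad underutilization rate ≈ 12.79%; headline unemployment rate ≈ 8.12%.

Labor force = 130.98 + 11.57 = 142.55 million.
Numerator = 11.57 + 1.63 + 5.24 = 18.44 million.
Denominator = 142.55 + 1.63 = 144.18 million.
Broad rate = 18.44 / 144.18 = 12.79%.
Headline unemployment rate = 11.57 / 142.55 = 8.12%.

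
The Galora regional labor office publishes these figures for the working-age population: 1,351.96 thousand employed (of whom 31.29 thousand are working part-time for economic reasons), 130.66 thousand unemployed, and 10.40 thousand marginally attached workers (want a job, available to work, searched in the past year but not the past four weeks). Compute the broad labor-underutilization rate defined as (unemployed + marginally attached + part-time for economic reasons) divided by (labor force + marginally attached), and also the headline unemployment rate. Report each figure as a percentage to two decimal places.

Broad underutilization rate ≈ 11.54%; headline unemployment rate ≈ 8.81%.

Labor force = 1,351.96 + 130.66 = 1,482.62 thousand.
Numerator = 130.66 + 10.40 + 31.29 = 172.35 thousand.
Denominator = 1,482.62 + 10.40 = 1,493.02 thousand.
Broad rate = 172.35 / 1,493.02 = 11.54%.
Headline unemployment rate = 130.66 / 1,482.62 = 8.81%.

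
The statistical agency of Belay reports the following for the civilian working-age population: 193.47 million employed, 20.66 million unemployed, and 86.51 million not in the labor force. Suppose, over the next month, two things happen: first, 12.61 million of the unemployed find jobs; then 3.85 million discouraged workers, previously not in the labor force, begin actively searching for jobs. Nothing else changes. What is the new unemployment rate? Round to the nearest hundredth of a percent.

New unemployment rate ≈ 5.46%.

Initially, labor force = 193.47 + 20.66 = 214.13 million, so u = 20.66/214.13 = 9.65%.
After the first change, unemployed falls and employed rises by 12.61; labor force unchanged → E = 206.08, U = 8.05, labor force = 214.13 million.
After the second change, unemployed and labor force both rise by 3.85 → E = 206.08, U = 11.90, labor force = 217.98 million.
New unemployment rate = 11.90 / 217.98 = 5.46%.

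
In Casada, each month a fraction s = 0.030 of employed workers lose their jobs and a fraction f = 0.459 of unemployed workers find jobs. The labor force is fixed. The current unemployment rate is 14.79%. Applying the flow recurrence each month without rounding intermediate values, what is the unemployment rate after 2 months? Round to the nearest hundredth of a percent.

With a fixed labor force, u_{t+1} = u_t + s·(1−u_t) − f·u_t = u_t·(1−s−f) + s.
Here 1−s−f = 0.511 and s = 0.030.
u_1 = 0.147900 × 0.511 + 0.030 = 0.105577.
u_2 = 0.105577 × 0.511 + 0.030 = 0.083950.

Unemployment rate after two months ≈ 8.39%.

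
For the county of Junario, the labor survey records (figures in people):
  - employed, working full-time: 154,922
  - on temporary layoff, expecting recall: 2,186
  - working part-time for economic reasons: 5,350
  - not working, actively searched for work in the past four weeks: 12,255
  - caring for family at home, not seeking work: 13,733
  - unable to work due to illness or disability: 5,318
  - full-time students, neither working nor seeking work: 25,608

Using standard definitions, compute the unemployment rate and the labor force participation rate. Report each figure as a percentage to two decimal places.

Unemployment rate ≈ 8.27%; labor force participation rate ≈ 79.64%.

Employed = 154,922 + 5,350 = 160,272 (anyone who worked, including part-time for economic reasons, counts as employed).
Unemployed = 2,186 + 12,255 = 14,441 (jobless and actively searching, or on temporary layoff).
Labor force = 160,272 + 14,441 = 174,713.
Not in labor force = 13,733 + 5,318 + 25,608 = 44,659 (those not working and not actively searching are outside the labor force).
Civilian working-age population = 174,713 + 44,659 = 219,372.
Unemployment rate = 14,441 / 174,713 = 8.27%.
Labor force participation rate = 174,713 / 219,372 = 79.64%.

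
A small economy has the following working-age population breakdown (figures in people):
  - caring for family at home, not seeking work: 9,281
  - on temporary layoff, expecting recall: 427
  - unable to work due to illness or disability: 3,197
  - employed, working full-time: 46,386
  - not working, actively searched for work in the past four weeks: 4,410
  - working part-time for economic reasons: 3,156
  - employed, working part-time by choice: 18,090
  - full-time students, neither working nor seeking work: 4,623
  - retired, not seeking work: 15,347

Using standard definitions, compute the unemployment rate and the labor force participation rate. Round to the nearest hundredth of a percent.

Employed = 46,386 + 3,156 + 18,090 = 67,632 (anyone who worked, including part-time for economic reasons, counts as employed).
Unemployed = 427 + 4,410 = 4,837 (jobless and actively searching, or on temporary layoff).
Labor force = 67,632 + 4,837 = 72,469.
Not in labor force = 9,281 + 3,197 + 4,623 + 15,347 = 32,448 (those not working and not actively searching are outside the labor force).
Civilian working-age population = 72,469 + 32,448 = 104,917.
Unemployment rate = 4,837 / 72,469 = 6.67%.
Labor force participation rate = 72,469 / 104,917 = 69.07%.

Unemployment rate ≈ 6.67%; labor force participation rate ≈ 69.07%.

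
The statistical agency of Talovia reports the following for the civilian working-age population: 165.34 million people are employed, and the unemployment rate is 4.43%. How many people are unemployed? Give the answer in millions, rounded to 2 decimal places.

About 7.66 million are unemployed.

Let U be the number unemployed. The labor force is E + U, and U/(E+U) = 0.0443.
So U = 0.0443 × 165.34 / (1 − 0.0443) = 7.3246 / 0.9557 ≈ 7.66 million.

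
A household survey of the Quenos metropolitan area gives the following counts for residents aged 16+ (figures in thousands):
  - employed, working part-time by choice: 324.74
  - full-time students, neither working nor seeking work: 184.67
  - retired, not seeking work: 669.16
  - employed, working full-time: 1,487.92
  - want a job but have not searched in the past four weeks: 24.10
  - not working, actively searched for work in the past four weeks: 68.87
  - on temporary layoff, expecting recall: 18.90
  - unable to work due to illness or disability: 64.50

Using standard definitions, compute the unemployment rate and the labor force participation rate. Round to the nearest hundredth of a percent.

Unemployment rate ≈ 4.62%; labor force participation rate ≈ 66.85%.

Employed = 324.74 + 1,487.92 = 1,812.66 thousand.
Unemployed = 68.87 + 18.90 = 87.77 thousand (jobless and actively searching, or on temporary layoff).
Labor force = 1,812.66 + 87.77 = 1,900.43 thousand.
Not in labor force = 184.67 + 669.16 + 24.10 + 64.50 = 942.43 thousand (those not working and not actively searching are outside the labor force — including those who want a job but have given up searching).
Civilian working-age population = 1,900.43 + 942.43 = 2,842.86 thousand.
Unemployment rate = 87.77 / 1,900.43 = 4.62%.
Labor force participation rate = 1,900.43 / 2,842.86 = 66.85%.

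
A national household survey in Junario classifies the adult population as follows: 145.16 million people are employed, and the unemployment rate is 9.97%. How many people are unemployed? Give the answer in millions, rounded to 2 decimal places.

About 16.08 million are unemployed.

Let U be the number unemployed. The labor force is E + U, and U/(E+U) = 0.0997.
So U = 0.0997 × 145.16 / (1 − 0.0997) = 14.4725 / 0.9003 ≈ 16.08 million.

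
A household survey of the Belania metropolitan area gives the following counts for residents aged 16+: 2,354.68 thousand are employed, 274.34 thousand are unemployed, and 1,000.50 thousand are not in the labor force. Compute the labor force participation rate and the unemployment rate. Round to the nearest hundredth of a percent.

Labor force participation rate ≈ 72.43%; unemployment rate ≈ 10.44%.

Labor force = employed + unemployed = 2,354.68 + 274.34 = 2,629.02 thousand.
Working-age population = 2,629.02 + 1,000.50 = 3,629.52 thousand.
Unemployment rate = 274.34 / 2,629.02 = 10.44%.
Labor force participation rate = 2,629.02 / 3,629.52 = 72.43%.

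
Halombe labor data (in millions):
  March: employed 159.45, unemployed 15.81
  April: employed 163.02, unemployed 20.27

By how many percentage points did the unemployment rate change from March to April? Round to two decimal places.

The unemployment rate changed by +2.04 percentage points.

March: labor force = 159.45 + 15.81 = 175.26; u = 15.81/175.26 = 9.02%.
April: labor force = 163.02 + 20.27 = 183.29; u = 20.27/183.29 = 11.06%.
Change = 11.06% − 9.02% = +2.04 pp.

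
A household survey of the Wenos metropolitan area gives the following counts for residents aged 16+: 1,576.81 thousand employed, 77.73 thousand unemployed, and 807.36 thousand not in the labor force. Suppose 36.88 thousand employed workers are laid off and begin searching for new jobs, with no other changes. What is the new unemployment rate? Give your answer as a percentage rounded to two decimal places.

New unemployment rate ≈ 6.93%.

Initially, labor force = 1,576.81 + 77.73 = 1,654.54 thousand, so u = 77.73/1,654.54 = 4.70%.
After the change, employed falls and unemployed rises by 36.88; labor force unchanged → E = 1,539.93, U = 114.61, labor force = 1,654.54 thousand.
New unemployment rate = 114.61 / 1,654.54 = 6.93%.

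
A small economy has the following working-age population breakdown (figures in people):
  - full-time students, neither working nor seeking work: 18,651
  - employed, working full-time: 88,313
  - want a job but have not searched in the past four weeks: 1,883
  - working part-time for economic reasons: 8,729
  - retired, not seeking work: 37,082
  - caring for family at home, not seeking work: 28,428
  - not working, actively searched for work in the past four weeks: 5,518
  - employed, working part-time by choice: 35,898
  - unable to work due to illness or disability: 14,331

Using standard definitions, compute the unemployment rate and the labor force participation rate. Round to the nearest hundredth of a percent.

Employed = 88,313 + 8,729 + 35,898 = 132,940 (anyone who worked, including part-time for economic reasons, counts as employed).
Unemployed = 5,518.
Labor force = 132,940 + 5,518 = 138,458.
Not in labor force = 18,651 + 1,883 + 37,082 + 28,428 + 14,331 = 100,375 (those not working and not actively searching are outside the labor force — including those who want a job but have given up searching).
Civilian working-age population = 138,458 + 100,375 = 238,833.
Unemployment rate = 5,518 / 138,458 = 3.99%.
Labor force participation rate = 138,458 / 238,833 = 57.97%.

Unemployment rate ≈ 3.99%; labor force participation rate ≈ 57.97%.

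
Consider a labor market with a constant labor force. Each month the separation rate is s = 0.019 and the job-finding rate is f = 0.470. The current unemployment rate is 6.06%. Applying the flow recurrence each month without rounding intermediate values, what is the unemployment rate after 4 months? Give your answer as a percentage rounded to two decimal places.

Unemployment rate after four months ≈ 4.03%.

With a fixed labor force, u_{t+1} = u_t + s·(1−u_t) − f·u_t = u_t·(1−s−f) + s.
Here 1−s−f = 0.511 and s = 0.019.
u_1 = 0.060600 × 0.511 + 0.019 = 0.049967.
u_2 = 0.049967 × 0.511 + 0.019 = 0.044533.
u_3 = 0.044533 × 0.511 + 0.019 = 0.041756.
u_4 = 0.041756 × 0.511 + 0.019 = 0.040337.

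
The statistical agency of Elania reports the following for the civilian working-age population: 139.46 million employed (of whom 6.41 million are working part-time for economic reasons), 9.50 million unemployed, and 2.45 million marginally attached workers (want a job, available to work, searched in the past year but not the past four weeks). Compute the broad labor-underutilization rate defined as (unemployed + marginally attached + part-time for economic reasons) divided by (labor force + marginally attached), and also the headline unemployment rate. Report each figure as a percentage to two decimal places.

Broad underutilization rate ≈ 12.13%; headline unemployment rate ≈ 6.38%.

Labor force = 139.46 + 9.50 = 148.96 million.
Numerator = 9.50 + 2.45 + 6.41 = 18.36 million.
Denominator = 148.96 + 2.45 = 151.41 million.
Broad rate = 18.36 / 151.41 = 12.13%.
Headline unemployment rate = 9.50 / 148.96 = 6.38%.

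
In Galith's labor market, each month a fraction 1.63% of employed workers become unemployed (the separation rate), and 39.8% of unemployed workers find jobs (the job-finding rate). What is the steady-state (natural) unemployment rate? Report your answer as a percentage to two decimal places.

Steady-state unemployment rate ≈ 3.93%.

At steady state the flows balance: s·E = f·U, so U/(E+U) = s/(s+f).
u* = 1.63 / (1.63 + 39.8) = 1.63 / 41.43 = 3.93%.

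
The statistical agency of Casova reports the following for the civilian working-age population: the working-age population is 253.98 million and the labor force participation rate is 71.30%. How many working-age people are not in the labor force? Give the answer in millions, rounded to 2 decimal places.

Share not in the labor force = 1 − 0.7130 = 0.2870.
Not in labor force = 0.2870 × 253.98 ≈ 72.89 million.

About 72.89 million are not in the labor force.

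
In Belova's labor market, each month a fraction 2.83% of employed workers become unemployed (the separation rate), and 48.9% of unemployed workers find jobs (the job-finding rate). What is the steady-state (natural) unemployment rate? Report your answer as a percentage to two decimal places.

Steady-state unemployment rate ≈ 5.47%.

At steady state the flows balance: s·E = f·U, so U/(E+U) = s/(s+f).
u* = 2.83 / (2.83 + 48.9) = 2.83 / 51.73 = 5.47%.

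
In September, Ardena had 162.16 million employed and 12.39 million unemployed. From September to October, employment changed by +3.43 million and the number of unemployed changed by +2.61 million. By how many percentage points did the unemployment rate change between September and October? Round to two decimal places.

The unemployment rate changed by +1.21 percentage points.

September: labor force = 162.16 + 12.39 = 174.55; u = 12.39/174.55 = 7.10%.
October: labor force = 165.59 + 15.00 = 180.59; u = 15.00/180.59 = 8.31%.
Change = 8.31% − 7.10% = +1.21 pp.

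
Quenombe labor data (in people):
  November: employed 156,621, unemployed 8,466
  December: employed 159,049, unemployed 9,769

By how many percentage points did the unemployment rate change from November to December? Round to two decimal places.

November: labor force = 156,621 + 8,466 = 165,087; u = 8,466/165,087 = 5.13%.
December: labor force = 159,049 + 9,769 = 168,818; u = 9,769/168,818 = 5.79%.
Change = 5.79% − 5.13% = +0.66 pp.

The unemployment rate changed by +0.66 percentage points.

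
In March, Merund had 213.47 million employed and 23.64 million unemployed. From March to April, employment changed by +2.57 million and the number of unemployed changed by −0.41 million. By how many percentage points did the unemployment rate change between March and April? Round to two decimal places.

March: labor force = 213.47 + 23.64 = 237.11; u = 23.64/237.11 = 9.97%.
April: labor force = 216.04 + 23.23 = 239.27; u = 23.23/239.27 = 9.71%.
Change = 9.71% − 9.97% = −0.26 pp.

The unemployment rate changed by −0.26 percentage points.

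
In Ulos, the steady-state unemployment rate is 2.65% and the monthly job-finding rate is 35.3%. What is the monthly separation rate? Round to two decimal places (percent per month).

From u* = s/(s+f): s = u·f/(1−u).
s = 0.0265 × 35.3 / (1 − 0.0265) = 0.9354 / 0.9735 ≈ 0.96% per month.

Separation rate ≈ 0.96% per month.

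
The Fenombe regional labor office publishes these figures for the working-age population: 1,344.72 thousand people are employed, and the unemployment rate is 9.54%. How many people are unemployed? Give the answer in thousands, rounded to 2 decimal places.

Let U be the number unemployed. The labor force is E + U, and U/(E+U) = 0.0954.
So U = 0.0954 × 1,344.72 / (1 − 0.0954) = 128.2863 / 0.9046 ≈ 141.82 thousand.

About 141.82 thousand are unemployed.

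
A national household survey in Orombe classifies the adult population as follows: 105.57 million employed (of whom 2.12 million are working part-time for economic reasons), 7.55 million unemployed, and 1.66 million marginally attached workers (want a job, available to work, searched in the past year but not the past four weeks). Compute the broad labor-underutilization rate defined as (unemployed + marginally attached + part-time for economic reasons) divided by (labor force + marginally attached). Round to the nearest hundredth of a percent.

Broad underutilization rate ≈ 9.87%.

Labor force = 105.57 + 7.55 = 113.12 million.
Numerator = 7.55 + 1.66 + 2.12 = 11.33 million.
Denominator = 113.12 + 1.66 = 114.78 million.
Broad rate = 11.33 / 114.78 = 9.87%.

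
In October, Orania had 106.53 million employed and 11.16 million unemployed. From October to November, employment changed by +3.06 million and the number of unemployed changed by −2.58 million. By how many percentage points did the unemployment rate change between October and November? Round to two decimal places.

October: labor force = 106.53 + 11.16 = 117.69; u = 11.16/117.69 = 9.48%.
November: labor force = 109.59 + 8.58 = 118.17; u = 8.58/118.17 = 7.26%.
Change = 7.26% − 9.48% = −2.22 pp.

The unemployment rate changed by −2.22 percentage points.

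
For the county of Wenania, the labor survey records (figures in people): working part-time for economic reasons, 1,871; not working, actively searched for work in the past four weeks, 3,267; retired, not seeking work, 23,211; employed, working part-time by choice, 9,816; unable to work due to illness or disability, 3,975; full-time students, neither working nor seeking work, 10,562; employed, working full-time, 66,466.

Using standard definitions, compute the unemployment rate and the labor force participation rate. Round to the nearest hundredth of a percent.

Employed = 1,871 + 9,816 + 66,466 = 78,153 (anyone who worked, including part-time for economic reasons, counts as employed).
Unemployed = 3,267.
Labor force = 78,153 + 3,267 = 81,420.
Not in labor force = 23,211 + 3,975 + 10,562 = 37,748 (those not working and not actively searching are outside the labor force).
Civilian working-age population = 81,420 + 37,748 = 119,168.
Unemployment rate = 3,267 / 81,420 = 4.01%.
Labor force participation rate = 81,420 / 119,168 = 68.32%.

Unemployment rate ≈ 4.01%; labor force participation rate ≈ 68.32%.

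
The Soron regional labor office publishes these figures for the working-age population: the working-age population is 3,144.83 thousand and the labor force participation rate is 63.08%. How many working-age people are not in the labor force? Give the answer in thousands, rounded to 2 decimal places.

Share not in the labor force = 1 − 0.6308 = 0.3692.
Not in labor force = 0.3692 × 3,144.83 ≈ 1,161.07 thousand.

About 1,161.07 thousand are not in the labor force.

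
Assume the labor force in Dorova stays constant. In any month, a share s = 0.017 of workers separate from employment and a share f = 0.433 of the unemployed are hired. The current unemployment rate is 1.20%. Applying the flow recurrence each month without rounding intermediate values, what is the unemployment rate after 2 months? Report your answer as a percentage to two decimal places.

With a fixed labor force, u_{t+1} = u_t + s·(1−u_t) − f·u_t = u_t·(1−s−f) + s.
Here 1−s−f = 0.550 and s = 0.017.
u_1 = 0.012000 × 0.550 + 0.017 = 0.023600.
u_2 = 0.023600 × 0.550 + 0.017 = 0.029980.

Unemployment rate after two months ≈ 3.00%.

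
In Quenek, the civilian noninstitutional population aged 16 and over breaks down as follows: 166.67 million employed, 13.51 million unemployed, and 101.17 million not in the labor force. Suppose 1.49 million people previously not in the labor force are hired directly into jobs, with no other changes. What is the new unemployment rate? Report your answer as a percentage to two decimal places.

Initially, labor force = 166.67 + 13.51 = 180.18 million, so u = 13.51/180.18 = 7.50%.
After the change, employed and labor force both rise by 1.49; unemployed unchanged → E = 168.16, U = 13.51, labor force = 181.67 million.
New unemployment rate = 13.51 / 181.67 = 7.44%.

New unemployment rate ≈ 7.44%.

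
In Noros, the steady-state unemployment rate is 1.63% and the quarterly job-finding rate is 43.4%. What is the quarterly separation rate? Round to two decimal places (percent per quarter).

From u* = s/(s+f): s = u·f/(1−u).
s = 0.0163 × 43.4 / (1 − 0.0163) = 0.7074 / 0.9837 ≈ 0.72% per quarter.

Separation rate ≈ 0.72% per quarter.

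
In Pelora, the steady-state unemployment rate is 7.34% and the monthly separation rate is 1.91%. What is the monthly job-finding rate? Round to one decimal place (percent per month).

From u* = s/(s+f): f = s·(1−u)/u.
f = 1.91 × (1 − 0.0734) / 0.0734 = 1.7698 / 0.0734 ≈ 24.1% per month.

Job-finding rate ≈ 24.1% per month.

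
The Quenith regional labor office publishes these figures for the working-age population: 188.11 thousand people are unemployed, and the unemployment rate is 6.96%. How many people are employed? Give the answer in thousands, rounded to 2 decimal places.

About 2,514.62 thousand are employed.

Labor force = U / u = 188.11 / 0.0696 ≈ 2,702.73 thousand.
Employed = labor force − unemployed = 2,702.73 − 188.11 = 2,514.62 thousand.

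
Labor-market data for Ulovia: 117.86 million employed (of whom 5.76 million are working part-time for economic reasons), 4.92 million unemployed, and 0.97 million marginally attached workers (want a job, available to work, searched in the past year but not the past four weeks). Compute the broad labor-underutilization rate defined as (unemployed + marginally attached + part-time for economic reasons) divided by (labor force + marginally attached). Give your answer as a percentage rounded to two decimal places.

Labor force = 117.86 + 4.92 = 122.78 million.
Numerator = 4.92 + 0.97 + 5.76 = 11.65 million.
Denominator = 122.78 + 0.97 = 123.75 million.
Broad rate = 11.65 / 123.75 = 9.41%.

Broad underutilization rate ≈ 9.41%.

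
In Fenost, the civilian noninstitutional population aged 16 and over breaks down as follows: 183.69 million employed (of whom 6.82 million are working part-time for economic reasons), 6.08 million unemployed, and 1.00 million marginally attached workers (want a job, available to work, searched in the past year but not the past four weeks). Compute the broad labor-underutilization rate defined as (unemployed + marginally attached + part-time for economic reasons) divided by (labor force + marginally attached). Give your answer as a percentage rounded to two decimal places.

Broad underutilization rate ≈ 7.29%.

Labor force = 183.69 + 6.08 = 189.77 million.
Numerator = 6.08 + 1.00 + 6.82 = 13.90 million.
Denominator = 189.77 + 1.00 = 190.77 million.
Broad rate = 13.90 / 190.77 = 7.29%.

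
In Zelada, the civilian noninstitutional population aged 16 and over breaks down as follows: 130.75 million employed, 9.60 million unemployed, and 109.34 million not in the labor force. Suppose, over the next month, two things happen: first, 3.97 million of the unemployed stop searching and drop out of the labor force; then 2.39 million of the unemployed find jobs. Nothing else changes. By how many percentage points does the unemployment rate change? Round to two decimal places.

The unemployment rate changes by −4.46 percentage points.

Initially, labor force = 130.75 + 9.60 = 140.35 million, so u = 9.60/140.35 = 6.84%.
After the first change, unemployed and labor force both fall by 3.97 → E = 130.75, U = 5.63, labor force = 136.38 million.
After the second change, unemployed falls and employed rises by 2.39; labor force unchanged → E = 133.14, U = 3.24, labor force = 136.38 million.
New unemployment rate = 3.24 / 136.38 = 2.38%.
Change = 2.38% − 6.84% = −4.46 percentage points.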